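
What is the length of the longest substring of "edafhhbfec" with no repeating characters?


Input: "edafhhbfec"
Sliding window (track last position of each char):
  Position 0 ('e'): window [0,0] length 1 -- new best
  Position 1 ('d'): window [0,1] length 2 -- new best
  Position 2 ('a'): window [0,2] length 3 -- new best
  Position 3 ('f'): window [0,3] length 4 -- new best
  Position 4 ('h'): window [0,4] length 5 -- new best
  Position 5 ('h'): repeat (last at 4), move window start to 5
  Position 5 ('h'): window [5,5] length 1
  Position 6 ('b'): window [5,6] length 2
  Position 7 ('f'): window [5,7] length 3
  Position 8 ('e'): window [5,8] length 4
  Position 9 ('c'): window [5,9] length 5
Longest substring with no repeats: "edafh" with length 5

5


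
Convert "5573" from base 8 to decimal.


Input: "5573" in base 8
Positional expansion:
  Digit '5' (value 5) x 8^3 = 2560
  Digit '5' (value 5) x 8^2 = 320
  Digit '7' (value 7) x 8^1 = 56
  Digit '3' (value 3) x 8^0 = 3
Sum = 2939

2939


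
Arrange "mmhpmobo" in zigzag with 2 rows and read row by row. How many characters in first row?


Zigzag "mmhpmobo" into 2 rows:
Placing characters:
  'm' => row 0
  'm' => row 1
  'h' => row 0
  'p' => row 1
  'm' => row 0
  'o' => row 1
  'b' => row 0
  'o' => row 1
Rows:
  Row 0: "mhmb"
  Row 1: "mpoo"
First row length: 4

4


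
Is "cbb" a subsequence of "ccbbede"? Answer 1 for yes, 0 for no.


Check if "cbb" is a subsequence of "ccbbede"
Greedy scan:
  Position 0 ('c'): matches sub[0] = 'c'
  Position 1 ('c'): no match needed
  Position 2 ('b'): matches sub[1] = 'b'
  Position 3 ('b'): matches sub[2] = 'b'
  Position 4 ('e'): no match needed
  Position 5 ('d'): no match needed
  Position 6 ('e'): no match needed
All 3 characters matched => is a subsequence

1


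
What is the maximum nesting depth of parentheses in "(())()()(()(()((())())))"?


Input: "(())()()(()(()((())())))"
Tracking depth:
  Position 0 '(': depth becomes 1
  Position 1 '(': depth becomes 2
  Position 2 ')': depth becomes 1
  Position 3 ')': depth becomes 0
  Position 4 '(': depth becomes 1
  Position 5 ')': depth becomes 0
  Position 6 '(': depth becomes 1
  Position 7 ')': depth becomes 0
  Position 8 '(': depth becomes 1
  Position 9 '(': depth becomes 2
  Position 10 ')': depth becomes 1
  Position 11 '(': depth becomes 2
  Position 12 '(': depth becomes 3
  Position 13 ')': depth becomes 2
  Position 14 '(': depth becomes 3
  Position 15 '(': depth becomes 4
  Position 16 '(': depth becomes 5
  Position 17 ')': depth becomes 4
  Position 18 ')': depth becomes 3
  Position 19 '(': depth becomes 4
  Position 20 ')': depth becomes 3
  Position 21 ')': depth becomes 2
  Position 22 ')': depth becomes 1
  Position 23 ')': depth becomes 0
Maximum depth reached: 5

5


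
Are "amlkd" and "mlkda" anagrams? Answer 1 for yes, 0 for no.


Strings: "amlkd", "mlkda"
Sorted first:  adklm
Sorted second: adklm
Sorted forms match => anagrams

1


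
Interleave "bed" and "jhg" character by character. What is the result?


Interleaving "bed" and "jhg":
  Position 0: 'b' from first, 'j' from second => "bj"
  Position 1: 'e' from first, 'h' from second => "eh"
  Position 2: 'd' from first, 'g' from second => "dg"
Result: bjehdg

bjehdg


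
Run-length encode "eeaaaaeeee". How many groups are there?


Input: eeaaaaeeee
Scanning for consecutive runs:
  Group 1: 'e' x 2 (positions 0-1)
  Group 2: 'a' x 4 (positions 2-5)
  Group 3: 'e' x 4 (positions 6-9)
Total groups: 3

3


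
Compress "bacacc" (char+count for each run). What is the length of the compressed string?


Input: bacacc
Runs:
  'b' x 1 => "b1"
  'a' x 1 => "a1"
  'c' x 1 => "c1"
  'a' x 1 => "a1"
  'c' x 2 => "c2"
Compressed: "b1a1c1a1c2"
Compressed length: 10

10


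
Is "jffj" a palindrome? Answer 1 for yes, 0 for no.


Input: jffj
Reversed: jffj
  Compare pos 0 ('j') with pos 3 ('j'): match
  Compare pos 1 ('f') with pos 2 ('f'): match
Result: palindrome

1


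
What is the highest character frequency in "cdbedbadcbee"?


Input: cdbedbadcbee
Character counts:
  'a': 1
  'b': 3
  'c': 2
  'd': 3
  'e': 3
Maximum frequency: 3

3


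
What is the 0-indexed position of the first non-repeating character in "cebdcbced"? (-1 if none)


Input: cebdcbced
Character frequencies:
  'b': 2
  'c': 3
  'd': 2
  'e': 2
Scanning left to right for freq == 1:
  Position 0 ('c'): freq=3, skip
  Position 1 ('e'): freq=2, skip
  Position 2 ('b'): freq=2, skip
  Position 3 ('d'): freq=2, skip
  Position 4 ('c'): freq=3, skip
  Position 5 ('b'): freq=2, skip
  Position 6 ('c'): freq=3, skip
  Position 7 ('e'): freq=2, skip
  Position 8 ('d'): freq=2, skip
  No unique character found => answer = -1

-1


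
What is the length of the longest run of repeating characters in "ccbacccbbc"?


Input: "ccbacccbbc"
Scanning for longest run:
  Position 1 ('c'): continues run of 'c', length=2
  Position 2 ('b'): new char, reset run to 1
  Position 3 ('a'): new char, reset run to 1
  Position 4 ('c'): new char, reset run to 1
  Position 5 ('c'): continues run of 'c', length=2
  Position 6 ('c'): continues run of 'c', length=3
  Position 7 ('b'): new char, reset run to 1
  Position 8 ('b'): continues run of 'b', length=2
  Position 9 ('c'): new char, reset run to 1
Longest run: 'c' with length 3

3


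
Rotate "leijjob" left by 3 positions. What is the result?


Input: "leijjob", rotate left by 3
First 3 characters: "lei"
Remaining characters: "jjob"
Concatenate remaining + first: "jjob" + "lei" = "jjoblei"

jjoblei


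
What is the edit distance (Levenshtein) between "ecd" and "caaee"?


Computing edit distance: "ecd" -> "caaee"
DP table:
           c    a    a    e    e
      0    1    2    3    4    5
  e   1    1    2    3    3    4
  c   2    1    2    3    4    4
  d   3    2    2    3    4    5
Edit distance = dp[3][5] = 5

5


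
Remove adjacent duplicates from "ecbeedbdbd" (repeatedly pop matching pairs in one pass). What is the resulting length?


Input: ecbeedbdbd
Stack-based adjacent duplicate removal:
  Read 'e': push. Stack: e
  Read 'c': push. Stack: ec
  Read 'b': push. Stack: ecb
  Read 'e': push. Stack: ecbe
  Read 'e': matches stack top 'e' => pop. Stack: ecb
  Read 'd': push. Stack: ecbd
  Read 'b': push. Stack: ecbdb
  Read 'd': push. Stack: ecbdbd
  Read 'b': push. Stack: ecbdbdb
  Read 'd': push. Stack: ecbdbdbd
Final stack: "ecbdbdbd" (length 8)

8


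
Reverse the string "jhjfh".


Input: jhjfh
Reading characters right to left:
  Position 4: 'h'
  Position 3: 'f'
  Position 2: 'j'
  Position 1: 'h'
  Position 0: 'j'
Reversed: hfjhj

hfjhj


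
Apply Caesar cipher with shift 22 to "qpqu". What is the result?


Caesar cipher: shift "qpqu" by 22
  'q' (pos 16) + 22 = pos 12 = 'm'
  'p' (pos 15) + 22 = pos 11 = 'l'
  'q' (pos 16) + 22 = pos 12 = 'm'
  'u' (pos 20) + 22 = pos 16 = 'q'
Result: mlmq

mlmq


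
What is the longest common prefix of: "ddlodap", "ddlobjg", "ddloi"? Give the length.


Words: ddlodap, ddlobjg, ddloi
  Position 0: all 'd' => match
  Position 1: all 'd' => match
  Position 2: all 'l' => match
  Position 3: all 'o' => match
  Position 4: ('d', 'b', 'i') => mismatch, stop
LCP = "ddlo" (length 4)

4


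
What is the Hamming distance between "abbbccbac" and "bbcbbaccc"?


Comparing "abbbccbac" and "bbcbbaccc" position by position:
  Position 0: 'a' vs 'b' => differ
  Position 1: 'b' vs 'b' => same
  Position 2: 'b' vs 'c' => differ
  Position 3: 'b' vs 'b' => same
  Position 4: 'c' vs 'b' => differ
  Position 5: 'c' vs 'a' => differ
  Position 6: 'b' vs 'c' => differ
  Position 7: 'a' vs 'c' => differ
  Position 8: 'c' vs 'c' => same
Total differences (Hamming distance): 6

6


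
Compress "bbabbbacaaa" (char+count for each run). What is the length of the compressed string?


Input: bbabbbacaaa
Runs:
  'b' x 2 => "b2"
  'a' x 1 => "a1"
  'b' x 3 => "b3"
  'a' x 1 => "a1"
  'c' x 1 => "c1"
  'a' x 3 => "a3"
Compressed: "b2a1b3a1c1a3"
Compressed length: 12

12


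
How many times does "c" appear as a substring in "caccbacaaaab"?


Searching for "c" in "caccbacaaaab"
Scanning each position:
  Position 0: "c" => MATCH
  Position 1: "a" => no
  Position 2: "c" => MATCH
  Position 3: "c" => MATCH
  Position 4: "b" => no
  Position 5: "a" => no
  Position 6: "c" => MATCH
  Position 7: "a" => no
  Position 8: "a" => no
  Position 9: "a" => no
  Position 10: "a" => no
  Position 11: "b" => no
Total occurrences: 4

4


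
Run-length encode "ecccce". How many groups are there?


Input: ecccce
Scanning for consecutive runs:
  Group 1: 'e' x 1 (positions 0-0)
  Group 2: 'c' x 4 (positions 1-4)
  Group 3: 'e' x 1 (positions 5-5)
Total groups: 3

3


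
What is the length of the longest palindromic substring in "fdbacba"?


Input: "fdbacba"
Checking substrings for palindromes:
  No multi-char palindromic substrings found
Longest palindromic substring: "f" with length 1

1


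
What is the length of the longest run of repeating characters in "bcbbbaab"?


Input: "bcbbbaab"
Scanning for longest run:
  Position 1 ('c'): new char, reset run to 1
  Position 2 ('b'): new char, reset run to 1
  Position 3 ('b'): continues run of 'b', length=2
  Position 4 ('b'): continues run of 'b', length=3
  Position 5 ('a'): new char, reset run to 1
  Position 6 ('a'): continues run of 'a', length=2
  Position 7 ('b'): new char, reset run to 1
Longest run: 'b' with length 3

3


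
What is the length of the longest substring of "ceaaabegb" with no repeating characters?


Input: "ceaaabegb"
Sliding window (track last position of each char):
  Position 0 ('c'): window [0,0] length 1 -- new best
  Position 1 ('e'): window [0,1] length 2 -- new best
  Position 2 ('a'): window [0,2] length 3 -- new best
  Position 3 ('a'): repeat (last at 2), move window start to 3
  Position 3 ('a'): window [3,3] length 1
  Position 4 ('a'): repeat (last at 3), move window start to 4
  Position 4 ('a'): window [4,4] length 1
  Position 5 ('b'): window [4,5] length 2
  Position 6 ('e'): window [4,6] length 3
  Position 7 ('g'): window [4,7] length 4 -- new best
  Position 8 ('b'): repeat (last at 5), move window start to 6
  Position 8 ('b'): window [6,8] length 3
Longest substring with no repeats: "abeg" with length 4

4


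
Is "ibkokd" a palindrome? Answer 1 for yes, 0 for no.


Input: ibkokd
Reversed: dkokbi
  Compare pos 0 ('i') with pos 5 ('d'): MISMATCH
  Compare pos 1 ('b') with pos 4 ('k'): MISMATCH
  Compare pos 2 ('k') with pos 3 ('o'): MISMATCH
Result: not a palindrome

0


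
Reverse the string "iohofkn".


Input: iohofkn
Reading characters right to left:
  Position 6: 'n'
  Position 5: 'k'
  Position 4: 'f'
  Position 3: 'o'
  Position 2: 'h'
  Position 1: 'o'
  Position 0: 'i'
Reversed: nkfohoi

nkfohoi


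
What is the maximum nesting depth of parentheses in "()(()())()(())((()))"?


Input: "()(()())()(())((()))"
Tracking depth:
  Position 0 '(': depth becomes 1
  Position 1 ')': depth becomes 0
  Position 2 '(': depth becomes 1
  Position 3 '(': depth becomes 2
  Position 4 ')': depth becomes 1
  Position 5 '(': depth becomes 2
  Position 6 ')': depth becomes 1
  Position 7 ')': depth becomes 0
  Position 8 '(': depth becomes 1
  Position 9 ')': depth becomes 0
  Position 10 '(': depth becomes 1
  Position 11 '(': depth becomes 2
  Position 12 ')': depth becomes 1
  Position 13 ')': depth becomes 0
  Position 14 '(': depth becomes 1
  Position 15 '(': depth becomes 2
  Position 16 '(': depth becomes 3
  Position 17 ')': depth becomes 2
  Position 18 ')': depth becomes 1
  Position 19 ')': depth becomes 0
Maximum depth reached: 3

3


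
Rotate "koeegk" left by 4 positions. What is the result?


Input: "koeegk", rotate left by 4
First 4 characters: "koee"
Remaining characters: "gk"
Concatenate remaining + first: "gk" + "koee" = "gkkoee"

gkkoee


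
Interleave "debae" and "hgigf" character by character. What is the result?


Interleaving "debae" and "hgigf":
  Position 0: 'd' from first, 'h' from second => "dh"
  Position 1: 'e' from first, 'g' from second => "eg"
  Position 2: 'b' from first, 'i' from second => "bi"
  Position 3: 'a' from first, 'g' from second => "ag"
  Position 4: 'e' from first, 'f' from second => "ef"
Result: dhegbiagef

dhegbiagef


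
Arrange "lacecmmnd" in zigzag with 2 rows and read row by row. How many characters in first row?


Zigzag "lacecmmnd" into 2 rows:
Placing characters:
  'l' => row 0
  'a' => row 1
  'c' => row 0
  'e' => row 1
  'c' => row 0
  'm' => row 1
  'm' => row 0
  'n' => row 1
  'd' => row 0
Rows:
  Row 0: "lccmd"
  Row 1: "aemn"
First row length: 5

5


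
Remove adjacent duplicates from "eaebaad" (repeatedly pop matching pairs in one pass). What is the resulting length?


Input: eaebaad
Stack-based adjacent duplicate removal:
  Read 'e': push. Stack: e
  Read 'a': push. Stack: ea
  Read 'e': push. Stack: eae
  Read 'b': push. Stack: eaeb
  Read 'a': push. Stack: eaeba
  Read 'a': matches stack top 'a' => pop. Stack: eaeb
  Read 'd': push. Stack: eaebd
Final stack: "eaebd" (length 5)

5


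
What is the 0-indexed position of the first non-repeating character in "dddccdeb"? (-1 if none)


Input: dddccdeb
Character frequencies:
  'b': 1
  'c': 2
  'd': 4
  'e': 1
Scanning left to right for freq == 1:
  Position 0 ('d'): freq=4, skip
  Position 1 ('d'): freq=4, skip
  Position 2 ('d'): freq=4, skip
  Position 3 ('c'): freq=2, skip
  Position 4 ('c'): freq=2, skip
  Position 5 ('d'): freq=4, skip
  Position 6 ('e'): unique! => answer = 6

6


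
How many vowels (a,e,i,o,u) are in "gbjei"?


Input: gbjei
Checking each character:
  'g' at position 0: consonant
  'b' at position 1: consonant
  'j' at position 2: consonant
  'e' at position 3: vowel (running total: 1)
  'i' at position 4: vowel (running total: 2)
Total vowels: 2

2


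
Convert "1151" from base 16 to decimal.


Input: "1151" in base 16
Positional expansion:
  Digit '1' (value 1) x 16^3 = 4096
  Digit '1' (value 1) x 16^2 = 256
  Digit '5' (value 5) x 16^1 = 80
  Digit '1' (value 1) x 16^0 = 1
Sum = 4433

4433


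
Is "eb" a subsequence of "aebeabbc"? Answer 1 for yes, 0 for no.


Check if "eb" is a subsequence of "aebeabbc"
Greedy scan:
  Position 0 ('a'): no match needed
  Position 1 ('e'): matches sub[0] = 'e'
  Position 2 ('b'): matches sub[1] = 'b'
  Position 3 ('e'): no match needed
  Position 4 ('a'): no match needed
  Position 5 ('b'): no match needed
  Position 6 ('b'): no match needed
  Position 7 ('c'): no match needed
All 2 characters matched => is a subsequence

1


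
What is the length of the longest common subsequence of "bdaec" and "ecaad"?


LCS of "bdaec" and "ecaad"
DP table:
           e    c    a    a    d
      0    0    0    0    0    0
  b   0    0    0    0    0    0
  d   0    0    0    0    0    1
  a   0    0    0    1    1    1
  e   0    1    1    1    1    1
  c   0    1    2    2    2    2
LCS length = dp[5][5] = 2

2


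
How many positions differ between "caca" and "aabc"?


Comparing "caca" and "aabc" position by position:
  Position 0: 'c' vs 'a' => DIFFER
  Position 1: 'a' vs 'a' => same
  Position 2: 'c' vs 'b' => DIFFER
  Position 3: 'a' vs 'c' => DIFFER
Positions that differ: 3

3


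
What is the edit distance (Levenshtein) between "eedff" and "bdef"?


Computing edit distance: "eedff" -> "bdef"
DP table:
           b    d    e    f
      0    1    2    3    4
  e   1    1    2    2    3
  e   2    2    2    2    3
  d   3    3    2    3    3
  f   4    4    3    3    3
  f   5    5    4    4    3
Edit distance = dp[5][4] = 3

3


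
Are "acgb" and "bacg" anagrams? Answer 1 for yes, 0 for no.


Strings: "acgb", "bacg"
Sorted first:  abcg
Sorted second: abcg
Sorted forms match => anagrams

1


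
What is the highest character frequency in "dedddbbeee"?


Input: dedddbbeee
Character counts:
  'b': 2
  'd': 4
  'e': 4
Maximum frequency: 4

4


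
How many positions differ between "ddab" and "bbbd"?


Comparing "ddab" and "bbbd" position by position:
  Position 0: 'd' vs 'b' => DIFFER
  Position 1: 'd' vs 'b' => DIFFER
  Position 2: 'a' vs 'b' => DIFFER
  Position 3: 'b' vs 'd' => DIFFER
Positions that differ: 4

4


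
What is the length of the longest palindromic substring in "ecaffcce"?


Input: "ecaffcce"
Checking substrings for palindromes:
  [3:5] "ff" (len 2) => palindrome
  [5:7] "cc" (len 2) => palindrome
Longest palindromic substring: "ff" with length 2

2


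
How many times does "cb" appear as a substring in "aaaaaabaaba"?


Searching for "cb" in "aaaaaabaaba"
Scanning each position:
  Position 0: "aa" => no
  Position 1: "aa" => no
  Position 2: "aa" => no
  Position 3: "aa" => no
  Position 4: "aa" => no
  Position 5: "ab" => no
  Position 6: "ba" => no
  Position 7: "aa" => no
  Position 8: "ab" => no
  Position 9: "ba" => no
Total occurrences: 0

0


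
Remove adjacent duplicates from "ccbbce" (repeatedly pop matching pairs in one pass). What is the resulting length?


Input: ccbbce
Stack-based adjacent duplicate removal:
  Read 'c': push. Stack: c
  Read 'c': matches stack top 'c' => pop. Stack: (empty)
  Read 'b': push. Stack: b
  Read 'b': matches stack top 'b' => pop. Stack: (empty)
  Read 'c': push. Stack: c
  Read 'e': push. Stack: ce
Final stack: "ce" (length 2)

2


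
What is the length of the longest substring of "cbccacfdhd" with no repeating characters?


Input: "cbccacfdhd"
Sliding window (track last position of each char):
  Position 0 ('c'): window [0,0] length 1 -- new best
  Position 1 ('b'): window [0,1] length 2 -- new best
  Position 2 ('c'): repeat (last at 0), move window start to 1
  Position 2 ('c'): window [1,2] length 2
  Position 3 ('c'): repeat (last at 2), move window start to 3
  Position 3 ('c'): window [3,3] length 1
  Position 4 ('a'): window [3,4] length 2
  Position 5 ('c'): repeat (last at 3), move window start to 4
  Position 5 ('c'): window [4,5] length 2
  Position 6 ('f'): window [4,6] length 3 -- new best
  Position 7 ('d'): window [4,7] length 4 -- new best
  Position 8 ('h'): window [4,8] length 5 -- new best
  Position 9 ('d'): repeat (last at 7), move window start to 8
  Position 9 ('d'): window [8,9] length 2
Longest substring with no repeats: "acfdh" with length 5

5


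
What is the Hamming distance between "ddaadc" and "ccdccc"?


Comparing "ddaadc" and "ccdccc" position by position:
  Position 0: 'd' vs 'c' => differ
  Position 1: 'd' vs 'c' => differ
  Position 2: 'a' vs 'd' => differ
  Position 3: 'a' vs 'c' => differ
  Position 4: 'd' vs 'c' => differ
  Position 5: 'c' vs 'c' => same
Total differences (Hamming distance): 5

5


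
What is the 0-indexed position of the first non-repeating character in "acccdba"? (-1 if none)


Input: acccdba
Character frequencies:
  'a': 2
  'b': 1
  'c': 3
  'd': 1
Scanning left to right for freq == 1:
  Position 0 ('a'): freq=2, skip
  Position 1 ('c'): freq=3, skip
  Position 2 ('c'): freq=3, skip
  Position 3 ('c'): freq=3, skip
  Position 4 ('d'): unique! => answer = 4

4


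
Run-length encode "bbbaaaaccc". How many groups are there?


Input: bbbaaaaccc
Scanning for consecutive runs:
  Group 1: 'b' x 3 (positions 0-2)
  Group 2: 'a' x 4 (positions 3-6)
  Group 3: 'c' x 3 (positions 7-9)
Total groups: 3

3


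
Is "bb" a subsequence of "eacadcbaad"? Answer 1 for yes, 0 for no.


Check if "bb" is a subsequence of "eacadcbaad"
Greedy scan:
  Position 0 ('e'): no match needed
  Position 1 ('a'): no match needed
  Position 2 ('c'): no match needed
  Position 3 ('a'): no match needed
  Position 4 ('d'): no match needed
  Position 5 ('c'): no match needed
  Position 6 ('b'): matches sub[0] = 'b'
  Position 7 ('a'): no match needed
  Position 8 ('a'): no match needed
  Position 9 ('d'): no match needed
Only matched 1/2 characters => not a subsequence

0


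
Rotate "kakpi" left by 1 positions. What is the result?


Input: "kakpi", rotate left by 1
First 1 characters: "k"
Remaining characters: "akpi"
Concatenate remaining + first: "akpi" + "k" = "akpik"

akpik


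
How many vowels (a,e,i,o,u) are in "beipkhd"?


Input: beipkhd
Checking each character:
  'b' at position 0: consonant
  'e' at position 1: vowel (running total: 1)
  'i' at position 2: vowel (running total: 2)
  'p' at position 3: consonant
  'k' at position 4: consonant
  'h' at position 5: consonant
  'd' at position 6: consonant
Total vowels: 2

2


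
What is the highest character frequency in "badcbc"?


Input: badcbc
Character counts:
  'a': 1
  'b': 2
  'c': 2
  'd': 1
Maximum frequency: 2

2


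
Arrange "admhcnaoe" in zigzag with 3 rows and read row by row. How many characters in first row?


Zigzag "admhcnaoe" into 3 rows:
Placing characters:
  'a' => row 0
  'd' => row 1
  'm' => row 2
  'h' => row 1
  'c' => row 0
  'n' => row 1
  'a' => row 2
  'o' => row 1
  'e' => row 0
Rows:
  Row 0: "ace"
  Row 1: "dhno"
  Row 2: "ma"
First row length: 3

3


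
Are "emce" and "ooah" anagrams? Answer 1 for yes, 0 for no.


Strings: "emce", "ooah"
Sorted first:  ceem
Sorted second: ahoo
Differ at position 0: 'c' vs 'a' => not anagrams

0


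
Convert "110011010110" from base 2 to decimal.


Input: "110011010110" in base 2
Positional expansion:
  Digit '1' (value 1) x 2^11 = 2048
  Digit '1' (value 1) x 2^10 = 1024
  Digit '0' (value 0) x 2^9 = 0
  Digit '0' (value 0) x 2^8 = 0
  Digit '1' (value 1) x 2^7 = 128
  Digit '1' (value 1) x 2^6 = 64
  Digit '0' (value 0) x 2^5 = 0
  Digit '1' (value 1) x 2^4 = 16
  Digit '0' (value 0) x 2^3 = 0
  Digit '1' (value 1) x 2^2 = 4
  Digit '1' (value 1) x 2^1 = 2
  Digit '0' (value 0) x 2^0 = 0
Sum = 3286

3286


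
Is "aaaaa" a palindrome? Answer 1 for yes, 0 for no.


Input: aaaaa
Reversed: aaaaa
  Compare pos 0 ('a') with pos 4 ('a'): match
  Compare pos 1 ('a') with pos 3 ('a'): match
Result: palindrome

1


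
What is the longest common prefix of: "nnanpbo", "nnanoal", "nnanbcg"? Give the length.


Words: nnanpbo, nnanoal, nnanbcg
  Position 0: all 'n' => match
  Position 1: all 'n' => match
  Position 2: all 'a' => match
  Position 3: all 'n' => match
  Position 4: ('p', 'o', 'b') => mismatch, stop
LCP = "nnan" (length 4)

4


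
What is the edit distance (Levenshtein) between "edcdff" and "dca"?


Computing edit distance: "edcdff" -> "dca"
DP table:
           d    c    a
      0    1    2    3
  e   1    1    2    3
  d   2    1    2    3
  c   3    2    1    2
  d   4    3    2    2
  f   5    4    3    3
  f   6    5    4    4
Edit distance = dp[6][3] = 4

4


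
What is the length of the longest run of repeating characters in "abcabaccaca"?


Input: "abcabaccaca"
Scanning for longest run:
  Position 1 ('b'): new char, reset run to 1
  Position 2 ('c'): new char, reset run to 1
  Position 3 ('a'): new char, reset run to 1
  Position 4 ('b'): new char, reset run to 1
  Position 5 ('a'): new char, reset run to 1
  Position 6 ('c'): new char, reset run to 1
  Position 7 ('c'): continues run of 'c', length=2
  Position 8 ('a'): new char, reset run to 1
  Position 9 ('c'): new char, reset run to 1
  Position 10 ('a'): new char, reset run to 1
Longest run: 'c' with length 2

2


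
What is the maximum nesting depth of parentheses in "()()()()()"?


Input: "()()()()()"
Tracking depth:
  Position 0 '(': depth becomes 1
  Position 1 ')': depth becomes 0
  Position 2 '(': depth becomes 1
  Position 3 ')': depth becomes 0
  Position 4 '(': depth becomes 1
  Position 5 ')': depth becomes 0
  Position 6 '(': depth becomes 1
  Position 7 ')': depth becomes 0
  Position 8 '(': depth becomes 1
  Position 9 ')': depth becomes 0
Maximum depth reached: 1

1


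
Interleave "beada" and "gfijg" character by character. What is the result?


Interleaving "beada" and "gfijg":
  Position 0: 'b' from first, 'g' from second => "bg"
  Position 1: 'e' from first, 'f' from second => "ef"
  Position 2: 'a' from first, 'i' from second => "ai"
  Position 3: 'd' from first, 'j' from second => "dj"
  Position 4: 'a' from first, 'g' from second => "ag"
Result: bgefaidjag

bgefaidjag


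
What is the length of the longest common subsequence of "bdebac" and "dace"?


LCS of "bdebac" and "dace"
DP table:
           d    a    c    e
      0    0    0    0    0
  b   0    0    0    0    0
  d   0    1    1    1    1
  e   0    1    1    1    2
  b   0    1    1    1    2
  a   0    1    2    2    2
  c   0    1    2    3    3
LCS length = dp[6][4] = 3

3


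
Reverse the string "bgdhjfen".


Input: bgdhjfen
Reading characters right to left:
  Position 7: 'n'
  Position 6: 'e'
  Position 5: 'f'
  Position 4: 'j'
  Position 3: 'h'
  Position 2: 'd'
  Position 1: 'g'
  Position 0: 'b'
Reversed: nefjhdgb

nefjhdgb


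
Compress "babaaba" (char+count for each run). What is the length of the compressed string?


Input: babaaba
Runs:
  'b' x 1 => "b1"
  'a' x 1 => "a1"
  'b' x 1 => "b1"
  'a' x 2 => "a2"
  'b' x 1 => "b1"
  'a' x 1 => "a1"
Compressed: "b1a1b1a2b1a1"
Compressed length: 12

12


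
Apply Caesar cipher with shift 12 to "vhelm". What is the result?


Caesar cipher: shift "vhelm" by 12
  'v' (pos 21) + 12 = pos 7 = 'h'
  'h' (pos 7) + 12 = pos 19 = 't'
  'e' (pos 4) + 12 = pos 16 = 'q'
  'l' (pos 11) + 12 = pos 23 = 'x'
  'm' (pos 12) + 12 = pos 24 = 'y'
Result: htqxy

htqxy


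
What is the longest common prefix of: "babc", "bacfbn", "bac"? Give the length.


Words: babc, bacfbn, bac
  Position 0: all 'b' => match
  Position 1: all 'a' => match
  Position 2: ('b', 'c', 'c') => mismatch, stop
LCP = "ba" (length 2)

2


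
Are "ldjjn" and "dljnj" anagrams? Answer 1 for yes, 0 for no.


Strings: "ldjjn", "dljnj"
Sorted first:  djjln
Sorted second: djjln
Sorted forms match => anagrams

1


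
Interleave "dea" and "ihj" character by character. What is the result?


Interleaving "dea" and "ihj":
  Position 0: 'd' from first, 'i' from second => "di"
  Position 1: 'e' from first, 'h' from second => "eh"
  Position 2: 'a' from first, 'j' from second => "aj"
Result: diehaj

diehaj


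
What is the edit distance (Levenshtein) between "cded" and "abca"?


Computing edit distance: "cded" -> "abca"
DP table:
           a    b    c    a
      0    1    2    3    4
  c   1    1    2    2    3
  d   2    2    2    3    3
  e   3    3    3    3    4
  d   4    4    4    4    4
Edit distance = dp[4][4] = 4

4


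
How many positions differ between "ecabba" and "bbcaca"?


Comparing "ecabba" and "bbcaca" position by position:
  Position 0: 'e' vs 'b' => DIFFER
  Position 1: 'c' vs 'b' => DIFFER
  Position 2: 'a' vs 'c' => DIFFER
  Position 3: 'b' vs 'a' => DIFFER
  Position 4: 'b' vs 'c' => DIFFER
  Position 5: 'a' vs 'a' => same
Positions that differ: 5

5


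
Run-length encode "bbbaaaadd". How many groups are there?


Input: bbbaaaadd
Scanning for consecutive runs:
  Group 1: 'b' x 3 (positions 0-2)
  Group 2: 'a' x 4 (positions 3-6)
  Group 3: 'd' x 2 (positions 7-8)
Total groups: 3

3


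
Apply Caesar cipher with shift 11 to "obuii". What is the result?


Caesar cipher: shift "obuii" by 11
  'o' (pos 14) + 11 = pos 25 = 'z'
  'b' (pos 1) + 11 = pos 12 = 'm'
  'u' (pos 20) + 11 = pos 5 = 'f'
  'i' (pos 8) + 11 = pos 19 = 't'
  'i' (pos 8) + 11 = pos 19 = 't'
Result: zmftt

zmftt


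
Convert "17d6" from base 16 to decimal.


Input: "17d6" in base 16
Positional expansion:
  Digit '1' (value 1) x 16^3 = 4096
  Digit '7' (value 7) x 16^2 = 1792
  Digit 'd' (value 13) x 16^1 = 208
  Digit '6' (value 6) x 16^0 = 6
Sum = 6102

6102


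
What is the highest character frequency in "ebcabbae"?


Input: ebcabbae
Character counts:
  'a': 2
  'b': 3
  'c': 1
  'e': 2
Maximum frequency: 3

3


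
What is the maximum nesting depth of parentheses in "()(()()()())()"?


Input: "()(()()()())()"
Tracking depth:
  Position 0 '(': depth becomes 1
  Position 1 ')': depth becomes 0
  Position 2 '(': depth becomes 1
  Position 3 '(': depth becomes 2
  Position 4 ')': depth becomes 1
  Position 5 '(': depth becomes 2
  Position 6 ')': depth becomes 1
  Position 7 '(': depth becomes 2
  Position 8 ')': depth becomes 1
  Position 9 '(': depth becomes 2
  Position 10 ')': depth becomes 1
  Position 11 ')': depth becomes 0
  Position 12 '(': depth becomes 1
  Position 13 ')': depth becomes 0
Maximum depth reached: 2

2


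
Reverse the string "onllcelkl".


Input: onllcelkl
Reading characters right to left:
  Position 8: 'l'
  Position 7: 'k'
  Position 6: 'l'
  Position 5: 'e'
  Position 4: 'c'
  Position 3: 'l'
  Position 2: 'l'
  Position 1: 'n'
  Position 0: 'o'
Reversed: lklecllno

lklecllno


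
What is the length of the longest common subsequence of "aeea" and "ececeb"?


LCS of "aeea" and "ececeb"
DP table:
           e    c    e    c    e    b
      0    0    0    0    0    0    0
  a   0    0    0    0    0    0    0
  e   0    1    1    1    1    1    1
  e   0    1    1    2    2    2    2
  a   0    1    1    2    2    2    2
LCS length = dp[4][6] = 2

2


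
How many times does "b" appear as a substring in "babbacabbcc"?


Searching for "b" in "babbacabbcc"
Scanning each position:
  Position 0: "b" => MATCH
  Position 1: "a" => no
  Position 2: "b" => MATCH
  Position 3: "b" => MATCH
  Position 4: "a" => no
  Position 5: "c" => no
  Position 6: "a" => no
  Position 7: "b" => MATCH
  Position 8: "b" => MATCH
  Position 9: "c" => no
  Position 10: "c" => no
Total occurrences: 5

5


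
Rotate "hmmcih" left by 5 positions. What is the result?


Input: "hmmcih", rotate left by 5
First 5 characters: "hmmci"
Remaining characters: "h"
Concatenate remaining + first: "h" + "hmmci" = "hhmmci"

hhmmci


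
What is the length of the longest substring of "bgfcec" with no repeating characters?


Input: "bgfcec"
Sliding window (track last position of each char):
  Position 0 ('b'): window [0,0] length 1 -- new best
  Position 1 ('g'): window [0,1] length 2 -- new best
  Position 2 ('f'): window [0,2] length 3 -- new best
  Position 3 ('c'): window [0,3] length 4 -- new best
  Position 4 ('e'): window [0,4] length 5 -- new best
  Position 5 ('c'): repeat (last at 3), move window start to 4
  Position 5 ('c'): window [4,5] length 2
Longest substring with no repeats: "bgfce" with length 5

5


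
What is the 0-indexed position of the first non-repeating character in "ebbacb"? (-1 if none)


Input: ebbacb
Character frequencies:
  'a': 1
  'b': 3
  'c': 1
  'e': 1
Scanning left to right for freq == 1:
  Position 0 ('e'): unique! => answer = 0

0


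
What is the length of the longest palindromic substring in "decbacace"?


Input: "decbacace"
Checking substrings for palindromes:
  [4:7] "aca" (len 3) => palindrome
  [5:8] "cac" (len 3) => palindrome
Longest palindromic substring: "aca" with length 3

3


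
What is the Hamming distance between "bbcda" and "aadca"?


Comparing "bbcda" and "aadca" position by position:
  Position 0: 'b' vs 'a' => differ
  Position 1: 'b' vs 'a' => differ
  Position 2: 'c' vs 'd' => differ
  Position 3: 'd' vs 'c' => differ
  Position 4: 'a' vs 'a' => same
Total differences (Hamming distance): 4

4


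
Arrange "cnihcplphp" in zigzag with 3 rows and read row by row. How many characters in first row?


Zigzag "cnihcplphp" into 3 rows:
Placing characters:
  'c' => row 0
  'n' => row 1
  'i' => row 2
  'h' => row 1
  'c' => row 0
  'p' => row 1
  'l' => row 2
  'p' => row 1
  'h' => row 0
  'p' => row 1
Rows:
  Row 0: "cch"
  Row 1: "nhppp"
  Row 2: "il"
First row length: 3

3


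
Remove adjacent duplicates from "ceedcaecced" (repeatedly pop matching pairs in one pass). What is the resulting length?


Input: ceedcaecced
Stack-based adjacent duplicate removal:
  Read 'c': push. Stack: c
  Read 'e': push. Stack: ce
  Read 'e': matches stack top 'e' => pop. Stack: c
  Read 'd': push. Stack: cd
  Read 'c': push. Stack: cdc
  Read 'a': push. Stack: cdca
  Read 'e': push. Stack: cdcae
  Read 'c': push. Stack: cdcaec
  Read 'c': matches stack top 'c' => pop. Stack: cdcae
  Read 'e': matches stack top 'e' => pop. Stack: cdca
  Read 'd': push. Stack: cdcad
Final stack: "cdcad" (length 5)

5


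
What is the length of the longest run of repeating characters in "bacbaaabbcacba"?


Input: "bacbaaabbcacba"
Scanning for longest run:
  Position 1 ('a'): new char, reset run to 1
  Position 2 ('c'): new char, reset run to 1
  Position 3 ('b'): new char, reset run to 1
  Position 4 ('a'): new char, reset run to 1
  Position 5 ('a'): continues run of 'a', length=2
  Position 6 ('a'): continues run of 'a', length=3
  Position 7 ('b'): new char, reset run to 1
  Position 8 ('b'): continues run of 'b', length=2
  Position 9 ('c'): new char, reset run to 1
  Position 10 ('a'): new char, reset run to 1
  Position 11 ('c'): new char, reset run to 1
  Position 12 ('b'): new char, reset run to 1
  Position 13 ('a'): new char, reset run to 1
Longest run: 'a' with length 3

3


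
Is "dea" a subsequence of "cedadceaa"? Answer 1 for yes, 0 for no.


Check if "dea" is a subsequence of "cedadceaa"
Greedy scan:
  Position 0 ('c'): no match needed
  Position 1 ('e'): no match needed
  Position 2 ('d'): matches sub[0] = 'd'
  Position 3 ('a'): no match needed
  Position 4 ('d'): no match needed
  Position 5 ('c'): no match needed
  Position 6 ('e'): matches sub[1] = 'e'
  Position 7 ('a'): matches sub[2] = 'a'
  Position 8 ('a'): no match needed
All 3 characters matched => is a subsequence

1


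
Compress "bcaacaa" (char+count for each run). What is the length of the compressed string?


Input: bcaacaa
Runs:
  'b' x 1 => "b1"
  'c' x 1 => "c1"
  'a' x 2 => "a2"
  'c' x 1 => "c1"
  'a' x 2 => "a2"
Compressed: "b1c1a2c1a2"
Compressed length: 10

10


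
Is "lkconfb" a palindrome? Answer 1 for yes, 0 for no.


Input: lkconfb
Reversed: bfnockl
  Compare pos 0 ('l') with pos 6 ('b'): MISMATCH
  Compare pos 1 ('k') with pos 5 ('f'): MISMATCH
  Compare pos 2 ('c') with pos 4 ('n'): MISMATCH
Result: not a palindrome

0


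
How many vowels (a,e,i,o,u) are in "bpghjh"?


Input: bpghjh
Checking each character:
  'b' at position 0: consonant
  'p' at position 1: consonant
  'g' at position 2: consonant
  'h' at position 3: consonant
  'j' at position 4: consonant
  'h' at position 5: consonant
Total vowels: 0

0


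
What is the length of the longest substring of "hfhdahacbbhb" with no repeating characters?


Input: "hfhdahacbbhb"
Sliding window (track last position of each char):
  Position 0 ('h'): window [0,0] length 1 -- new best
  Position 1 ('f'): window [0,1] length 2 -- new best
  Position 2 ('h'): repeat (last at 0), move window start to 1
  Position 2 ('h'): window [1,2] length 2
  Position 3 ('d'): window [1,3] length 3 -- new best
  Position 4 ('a'): window [1,4] length 4 -- new best
  Position 5 ('h'): repeat (last at 2), move window start to 3
  Position 5 ('h'): window [3,5] length 3
  Position 6 ('a'): repeat (last at 4), move window start to 5
  Position 6 ('a'): window [5,6] length 2
  Position 7 ('c'): window [5,7] length 3
  Position 8 ('b'): window [5,8] length 4
  Position 9 ('b'): repeat (last at 8), move window start to 9
  Position 9 ('b'): window [9,9] length 1
  Position 10 ('h'): window [9,10] length 2
  Position 11 ('b'): repeat (last at 9), move window start to 10
  Position 11 ('b'): window [10,11] length 2
Longest substring with no repeats: "fhda" with length 4

4


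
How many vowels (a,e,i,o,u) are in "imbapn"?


Input: imbapn
Checking each character:
  'i' at position 0: vowel (running total: 1)
  'm' at position 1: consonant
  'b' at position 2: consonant
  'a' at position 3: vowel (running total: 2)
  'p' at position 4: consonant
  'n' at position 5: consonant
Total vowels: 2

2


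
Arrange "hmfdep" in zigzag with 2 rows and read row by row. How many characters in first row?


Zigzag "hmfdep" into 2 rows:
Placing characters:
  'h' => row 0
  'm' => row 1
  'f' => row 0
  'd' => row 1
  'e' => row 0
  'p' => row 1
Rows:
  Row 0: "hfe"
  Row 1: "mdp"
First row length: 3

3


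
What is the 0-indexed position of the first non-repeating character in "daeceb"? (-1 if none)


Input: daeceb
Character frequencies:
  'a': 1
  'b': 1
  'c': 1
  'd': 1
  'e': 2
Scanning left to right for freq == 1:
  Position 0 ('d'): unique! => answer = 0

0


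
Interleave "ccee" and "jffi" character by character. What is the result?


Interleaving "ccee" and "jffi":
  Position 0: 'c' from first, 'j' from second => "cj"
  Position 1: 'c' from first, 'f' from second => "cf"
  Position 2: 'e' from first, 'f' from second => "ef"
  Position 3: 'e' from first, 'i' from second => "ei"
Result: cjcfefei

cjcfefei


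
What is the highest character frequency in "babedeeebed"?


Input: babedeeebed
Character counts:
  'a': 1
  'b': 3
  'd': 2
  'e': 5
Maximum frequency: 5

5


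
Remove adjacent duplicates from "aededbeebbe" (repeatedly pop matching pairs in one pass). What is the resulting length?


Input: aededbeebbe
Stack-based adjacent duplicate removal:
  Read 'a': push. Stack: a
  Read 'e': push. Stack: ae
  Read 'd': push. Stack: aed
  Read 'e': push. Stack: aede
  Read 'd': push. Stack: aeded
  Read 'b': push. Stack: aededb
  Read 'e': push. Stack: aededbe
  Read 'e': matches stack top 'e' => pop. Stack: aededb
  Read 'b': matches stack top 'b' => pop. Stack: aeded
  Read 'b': push. Stack: aededb
  Read 'e': push. Stack: aededbe
Final stack: "aededbe" (length 7)

7


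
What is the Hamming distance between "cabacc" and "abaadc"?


Comparing "cabacc" and "abaadc" position by position:
  Position 0: 'c' vs 'a' => differ
  Position 1: 'a' vs 'b' => differ
  Position 2: 'b' vs 'a' => differ
  Position 3: 'a' vs 'a' => same
  Position 4: 'c' vs 'd' => differ
  Position 5: 'c' vs 'c' => same
Total differences (Hamming distance): 4

4


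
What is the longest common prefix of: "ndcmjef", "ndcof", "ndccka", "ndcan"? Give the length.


Words: ndcmjef, ndcof, ndccka, ndcan
  Position 0: all 'n' => match
  Position 1: all 'd' => match
  Position 2: all 'c' => match
  Position 3: ('m', 'o', 'c', 'a') => mismatch, stop
LCP = "ndc" (length 3)

3


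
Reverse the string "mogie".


Input: mogie
Reading characters right to left:
  Position 4: 'e'
  Position 3: 'i'
  Position 2: 'g'
  Position 1: 'o'
  Position 0: 'm'
Reversed: eigom

eigom


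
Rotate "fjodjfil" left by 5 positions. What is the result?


Input: "fjodjfil", rotate left by 5
First 5 characters: "fjodj"
Remaining characters: "fil"
Concatenate remaining + first: "fil" + "fjodj" = "filfjodj"

filfjodj


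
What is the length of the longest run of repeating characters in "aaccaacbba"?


Input: "aaccaacbba"
Scanning for longest run:
  Position 1 ('a'): continues run of 'a', length=2
  Position 2 ('c'): new char, reset run to 1
  Position 3 ('c'): continues run of 'c', length=2
  Position 4 ('a'): new char, reset run to 1
  Position 5 ('a'): continues run of 'a', length=2
  Position 6 ('c'): new char, reset run to 1
  Position 7 ('b'): new char, reset run to 1
  Position 8 ('b'): continues run of 'b', length=2
  Position 9 ('a'): new char, reset run to 1
Longest run: 'a' with length 2

2


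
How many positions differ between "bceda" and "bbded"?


Comparing "bceda" and "bbded" position by position:
  Position 0: 'b' vs 'b' => same
  Position 1: 'c' vs 'b' => DIFFER
  Position 2: 'e' vs 'd' => DIFFER
  Position 3: 'd' vs 'e' => DIFFER
  Position 4: 'a' vs 'd' => DIFFER
Positions that differ: 4

4


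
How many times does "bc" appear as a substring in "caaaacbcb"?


Searching for "bc" in "caaaacbcb"
Scanning each position:
  Position 0: "ca" => no
  Position 1: "aa" => no
  Position 2: "aa" => no
  Position 3: "aa" => no
  Position 4: "ac" => no
  Position 5: "cb" => no
  Position 6: "bc" => MATCH
  Position 7: "cb" => no
Total occurrences: 1

1


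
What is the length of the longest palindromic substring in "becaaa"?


Input: "becaaa"
Checking substrings for palindromes:
  [3:6] "aaa" (len 3) => palindrome
  [3:5] "aa" (len 2) => palindrome
  [4:6] "aa" (len 2) => palindrome
Longest palindromic substring: "aaa" with length 3

3
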